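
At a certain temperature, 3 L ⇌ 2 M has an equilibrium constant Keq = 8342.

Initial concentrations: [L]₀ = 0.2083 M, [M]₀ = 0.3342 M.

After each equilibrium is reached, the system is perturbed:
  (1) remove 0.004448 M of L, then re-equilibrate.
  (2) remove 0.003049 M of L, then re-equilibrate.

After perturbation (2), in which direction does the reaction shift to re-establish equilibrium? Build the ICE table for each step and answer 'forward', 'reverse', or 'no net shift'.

Q₀ = 12.36 vs Keq = 8342 ⇒ Q<K, forward
Step 1:
                   L          M
  I           0.2083     0.3342
  C          -0.1792     0.1195
  E          0.02911     0.4537
  solve Keq expr → x = 0.05973; check Q = 8342
Then remove 0.004448 M of L.
Step 2:
                   L          M
  I          0.02466     0.4537
  C         0.004325  -0.002883
  E          0.02899     0.4508
  solve Keq expr → x = -0.001442; check Q = 8342
Then remove 0.003049 M of L.
Step 3:
                   L          M
  I          0.02594     0.4508
  C         0.002964  -0.001976
  E           0.0289     0.4488
  solve Keq expr → x = -9.8807e-04; check Q = 8342

Direction: reverse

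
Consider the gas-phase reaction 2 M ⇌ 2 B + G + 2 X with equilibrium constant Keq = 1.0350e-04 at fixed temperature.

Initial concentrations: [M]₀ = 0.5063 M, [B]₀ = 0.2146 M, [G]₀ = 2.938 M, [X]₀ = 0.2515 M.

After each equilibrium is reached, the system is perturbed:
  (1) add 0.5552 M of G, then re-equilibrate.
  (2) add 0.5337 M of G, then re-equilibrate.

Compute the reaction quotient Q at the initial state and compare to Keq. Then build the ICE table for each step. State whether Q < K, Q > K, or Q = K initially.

Q₀ = 0.03339; Q > K (proceeds reverse)

Q₀ = 0.03339 vs Keq = 1.0350e-04 ⇒ Q>K, reverse
Step 1:
                   M          B          G          X
  Initial     0.5063     0.2146      2.938     0.2515
  Change      0.1668    -0.1668   -0.08338    -0.1668
  Equil       0.6731    0.04783      2.855    0.08473
  solve Keq expr → x = -0.08338; check Q = 1.0350e-04
Then add 0.5552 M of G.
Step 2:
                   M          B          G          X
  Initial     0.6731    0.04783       3.41    0.08473
  Change    0.002537  -0.002537  -0.001269  -0.002537
  Equil       0.6756    0.04529      3.409    0.08219
  solve Keq expr → x = -0.001269; check Q = 1.0350e-04
Then add 0.5337 M of G.
Step 3:
                   M          B          G          X
  Initial     0.6756    0.04529      3.942    0.08219
  Change    0.001996  -0.001996 -9.9805e-04  -0.001996
  Equil       0.6776     0.0433      3.941     0.0802
  solve Keq expr → x = -9.9805e-04; check Q = 1.0350e-04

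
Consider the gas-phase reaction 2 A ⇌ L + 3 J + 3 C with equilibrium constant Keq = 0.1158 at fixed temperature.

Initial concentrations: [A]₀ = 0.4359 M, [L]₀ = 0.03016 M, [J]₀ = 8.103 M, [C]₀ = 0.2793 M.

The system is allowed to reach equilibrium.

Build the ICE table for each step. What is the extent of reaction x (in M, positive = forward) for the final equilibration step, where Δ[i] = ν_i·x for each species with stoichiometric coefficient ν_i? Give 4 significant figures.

x = -0.02422 M

Q₀ = 1.84 vs Keq = 0.1158 ⇒ Q>K, reverse
Step 1:
                    A           L           J           C
  Initial      0.4359     0.03016       8.103      0.2793
  Change      0.04843    -0.02422    -0.07265    -0.07265
  Equil        0.4843    0.005944        8.03      0.2067
  solve Keq expr → x = -0.02422; check Q = 0.1158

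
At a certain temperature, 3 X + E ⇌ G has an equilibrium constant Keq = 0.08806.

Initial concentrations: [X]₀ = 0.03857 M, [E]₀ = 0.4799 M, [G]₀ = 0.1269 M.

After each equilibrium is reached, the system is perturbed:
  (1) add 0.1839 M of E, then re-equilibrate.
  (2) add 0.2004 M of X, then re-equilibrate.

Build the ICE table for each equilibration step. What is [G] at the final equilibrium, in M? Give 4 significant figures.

[G]_eq = 0.01333 M

Q₀ = 4609 vs Keq = 0.08806 ⇒ Q>K, reverse
Step 1:
                    X           E           G
  init        0.03857      0.4799      0.1269
  Δ            0.3698      0.1233     -0.1233
  eq           0.4084      0.6032    0.003619
  solve Keq expr → x = -0.1233; check Q = 0.08806
Then add 0.1839 M of E.
Step 2:
                    X           E           G
  init         0.4084      0.7871    0.003619
  Δ         -0.002984 -9.9465e-04  9.9465e-04
  eq           0.4054      0.7861    0.004613
  solve Keq expr → x = 9.9465e-04; check Q = 0.08806
Then add 0.2004 M of X.
Step 3:
                    X           E           G
  init         0.6058      0.7861    0.004613
  Δ          -0.02616    -0.00872     0.00872
  eq           0.5797      0.7774     0.01333
  solve Keq expr → x = 0.00872; check Q = 0.08806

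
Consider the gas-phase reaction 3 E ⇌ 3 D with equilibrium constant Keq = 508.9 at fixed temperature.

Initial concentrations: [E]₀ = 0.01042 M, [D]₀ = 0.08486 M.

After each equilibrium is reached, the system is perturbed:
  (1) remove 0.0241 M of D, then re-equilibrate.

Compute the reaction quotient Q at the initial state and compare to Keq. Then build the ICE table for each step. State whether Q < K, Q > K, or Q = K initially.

Q₀ = 540.1 vs Keq = 508.9 ⇒ Q>K, reverse
Step 1:
                    E           D
  Initial     0.01042     0.08486
  Change   1.8573e-04 -1.8573e-04
  Equil       0.01061     0.08467
  solve Keq expr → x = -6.1911e-05; check Q = 508.9
Then remove 0.0241 M of D.
Step 2:
                    E           D
  Initial     0.01061     0.06057
  Change    -0.002683    0.002683
  Equil      0.007923     0.06326
  solve Keq expr → x = 8.9420e-04; check Q = 508.9

Q₀ = 540.1; Q > K (proceeds reverse)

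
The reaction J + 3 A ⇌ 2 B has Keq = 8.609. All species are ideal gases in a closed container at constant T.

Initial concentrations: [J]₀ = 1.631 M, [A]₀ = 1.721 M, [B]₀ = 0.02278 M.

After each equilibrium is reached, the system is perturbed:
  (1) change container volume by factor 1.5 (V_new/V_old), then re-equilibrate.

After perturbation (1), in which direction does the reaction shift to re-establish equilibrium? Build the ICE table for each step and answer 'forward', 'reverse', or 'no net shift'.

Direction: reverse

Q₀ = 6.2418e-05 vs Keq = 8.609 ⇒ Q<K, forward
Step 1:
                    J           A           B
  init          1.631       1.721     0.02278
  Δ           -0.4323      -1.297      0.8646
  eq            1.199      0.4241      0.8874
  solve Keq expr → x = 0.4323; check Q = 8.609
Then change container volume by factor 1.5 (V_new/V_old).
Step 2:
                    J           A           B
  init         0.7991      0.2828      0.5916
  Δ             0.022     0.06599    -0.04399
  eq           0.8211      0.3487      0.5476
  solve Keq expr → x = -0.022; check Q = 8.609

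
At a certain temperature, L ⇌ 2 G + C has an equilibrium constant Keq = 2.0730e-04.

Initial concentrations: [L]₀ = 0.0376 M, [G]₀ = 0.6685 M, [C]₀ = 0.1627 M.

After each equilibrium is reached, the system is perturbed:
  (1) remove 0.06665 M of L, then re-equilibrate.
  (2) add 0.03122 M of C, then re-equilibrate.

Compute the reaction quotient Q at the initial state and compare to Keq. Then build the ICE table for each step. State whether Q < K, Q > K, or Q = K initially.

Q₀ = 1.934 vs Keq = 2.0730e-04 ⇒ Q>K, reverse
Step 1:
                   L          G          C
  I           0.0376     0.6685     0.1627
  C           0.1623    -0.3247    -0.1623
  E           0.1999     0.3438 3.5067e-04
  solve Keq expr → x = -0.1623; check Q = 2.0730e-04
Then remove 0.06665 M of L.
Step 2:
                   L          G          C
  I           0.1333     0.3438 3.5067e-04
  C       1.1637e-04 -2.3274e-04 -1.1637e-04
  E           0.1334     0.3436 2.3430e-04
  solve Keq expr → x = -1.1637e-04; check Q = 2.0730e-04
Then add 0.03122 M of C.
Step 3:
                   L          G          C
  I           0.1334     0.3436    0.03145
  C          0.03102   -0.06205   -0.03102
  E           0.1644     0.2815 4.3012e-04
  solve Keq expr → x = -0.03102; check Q = 2.0730e-04

Q₀ = 1.934; Q > K (proceeds reverse)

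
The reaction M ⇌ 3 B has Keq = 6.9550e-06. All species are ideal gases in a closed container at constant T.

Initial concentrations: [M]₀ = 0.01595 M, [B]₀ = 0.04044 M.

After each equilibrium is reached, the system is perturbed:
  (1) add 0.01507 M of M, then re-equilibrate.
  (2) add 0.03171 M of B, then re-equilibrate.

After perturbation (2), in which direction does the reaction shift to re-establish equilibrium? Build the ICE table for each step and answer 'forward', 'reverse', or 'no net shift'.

Q₀ = 0.004146 vs Keq = 6.9550e-06 ⇒ Q>K, reverse
Step 1:
                    M           B
  init        0.01595     0.04044
  Δ           0.01156    -0.03468
  eq          0.02751    0.005762
  solve Keq expr → x = -0.01156; check Q = 6.9550e-06
Then add 0.01507 M of M.
Step 2:
                    M           B
  init        0.04258    0.005762
  Δ       -2.9592e-04  8.8776e-04
  eq          0.04228     0.00665
  solve Keq expr → x = 2.9592e-04; check Q = 6.9550e-06
Then add 0.03171 M of B.
Step 3:
                    M           B
  init        0.04228     0.03836
  Δ            0.0104     -0.0312
  eq          0.05268    0.007156
  solve Keq expr → x = -0.0104; check Q = 6.9550e-06

Direction: reverse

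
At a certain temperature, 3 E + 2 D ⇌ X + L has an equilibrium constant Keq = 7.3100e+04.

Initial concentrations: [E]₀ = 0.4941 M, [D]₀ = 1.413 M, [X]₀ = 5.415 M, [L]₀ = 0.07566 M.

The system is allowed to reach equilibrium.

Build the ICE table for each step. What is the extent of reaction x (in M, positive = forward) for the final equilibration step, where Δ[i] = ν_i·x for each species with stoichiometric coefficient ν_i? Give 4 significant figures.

Q₀ = 1.701 vs Keq = 7.3100e+04 ⇒ Q<K, forward
Step 1:
                   E          D          X          L
  Initial     0.4941      1.413      5.415    0.07566
  Change     -0.4696    -0.3131     0.1565     0.1565
  Equil      0.02446        1.1      5.572     0.2322
  solve Keq expr → x = 0.1565; check Q = 7.3100e+04

x = 0.1565 M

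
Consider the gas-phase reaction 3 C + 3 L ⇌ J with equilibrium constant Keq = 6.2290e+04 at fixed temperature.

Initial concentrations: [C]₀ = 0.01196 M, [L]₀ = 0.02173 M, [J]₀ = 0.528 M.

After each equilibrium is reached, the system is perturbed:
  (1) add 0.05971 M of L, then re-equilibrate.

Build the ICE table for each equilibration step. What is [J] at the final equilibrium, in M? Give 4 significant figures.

[J]_eq = 0.4951 M

Q₀ = 3.0079e+10 vs Keq = 6.2290e+04 ⇒ Q>K, reverse
Step 1:
                  C         L         J
  init      0.01196   0.02173     0.528
  Δ          0.1241    0.1241  -0.04137
  eq         0.1361    0.1458    0.4866
  solve Keq expr → x = -0.04137; check Q = 6.2290e+04
Then add 0.05971 M of L.
Step 2:
                  C         L         J
  init       0.1361    0.2055    0.4866
  Δ        -0.02533  -0.02533  0.008442
  eq         0.1107    0.1802    0.4951
  solve Keq expr → x = 0.008442; check Q = 6.2290e+04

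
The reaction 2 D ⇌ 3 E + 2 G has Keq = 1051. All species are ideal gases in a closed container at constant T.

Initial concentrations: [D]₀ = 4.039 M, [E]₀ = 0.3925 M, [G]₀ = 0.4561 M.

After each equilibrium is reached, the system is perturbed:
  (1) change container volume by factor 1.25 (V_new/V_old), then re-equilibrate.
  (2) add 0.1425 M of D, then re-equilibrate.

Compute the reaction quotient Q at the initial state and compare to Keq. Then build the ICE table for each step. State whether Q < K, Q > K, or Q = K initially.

Q₀ = 7.7107e-04 vs Keq = 1051 ⇒ Q<K, forward
Step 1:
                    D           E           G
  init          4.039      0.3925      0.4561
  Δ            -2.938       4.407       2.938
  eq            1.101         4.8       3.394
  solve Keq expr → x = 1.469; check Q = 1051
Then change container volume by factor 1.25 (V_new/V_old).
Step 2:
                    D           E           G
  init         0.8807        3.84       2.715
  Δ           -0.1539      0.2308      0.1539
  eq           0.7268       4.071       2.869
  solve Keq expr → x = 0.07694; check Q = 1051
Then add 0.1425 M of D.
Step 3:
                    D           E           G
  init         0.8693       4.071       2.869
  Δ          -0.08532       0.128     0.08532
  eq            0.784       4.199       2.955
  solve Keq expr → x = 0.04266; check Q = 1051

Q₀ = 7.7107e-04; Q < K (proceeds forward)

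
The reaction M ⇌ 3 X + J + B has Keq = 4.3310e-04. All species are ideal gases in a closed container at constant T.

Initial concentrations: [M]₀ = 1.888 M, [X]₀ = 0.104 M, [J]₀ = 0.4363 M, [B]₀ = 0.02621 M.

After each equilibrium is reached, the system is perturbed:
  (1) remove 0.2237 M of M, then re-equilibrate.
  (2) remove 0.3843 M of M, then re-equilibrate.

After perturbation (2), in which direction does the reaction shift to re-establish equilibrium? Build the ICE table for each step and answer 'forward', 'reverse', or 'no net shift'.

Direction: reverse

Q₀ = 6.8132e-06 vs Keq = 4.3310e-04 ⇒ Q<K, forward
Step 1:
                  M         X         J         B
  Initial     1.888     0.104    0.4363   0.02621
  Change   -0.05546    0.1664   0.05546   0.05546
  Equil       1.833    0.2704    0.4918   0.08167
  solve Keq expr → x = 0.05546; check Q = 4.3310e-04
Then remove 0.2237 M of M.
Step 2:
                  M         X         J         B
  Initial     1.609    0.2704    0.4918   0.08167
  Change   0.002662 -0.007987 -0.002662 -0.002662
  Equil       1.612    0.2624    0.4891     0.079
  solve Keq expr → x = -0.002662; check Q = 4.3310e-04
Then remove 0.3843 M of M.
Step 3:
                  M         X         J         B
  Initial     1.227    0.2624    0.4891     0.079
  Change   0.005305  -0.01591 -0.005305 -0.005305
  Equil       1.233    0.2465    0.4838    0.0737
  solve Keq expr → x = -0.005305; check Q = 4.3310e-04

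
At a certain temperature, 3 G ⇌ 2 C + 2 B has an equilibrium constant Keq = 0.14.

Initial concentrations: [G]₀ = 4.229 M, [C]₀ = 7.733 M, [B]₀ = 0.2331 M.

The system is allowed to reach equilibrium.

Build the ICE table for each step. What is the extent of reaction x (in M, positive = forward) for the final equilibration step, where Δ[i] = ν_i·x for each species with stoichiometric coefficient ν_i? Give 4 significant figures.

x = 0.07389 M

Q₀ = 0.04296 vs Keq = 0.14 ⇒ Q<K, forward
Step 1:
                   G          C          B
  I            4.229      7.733     0.2331
  C          -0.2217     0.1478     0.1478
  E            4.007      7.881     0.3809
  solve Keq expr → x = 0.07389; check Q = 0.14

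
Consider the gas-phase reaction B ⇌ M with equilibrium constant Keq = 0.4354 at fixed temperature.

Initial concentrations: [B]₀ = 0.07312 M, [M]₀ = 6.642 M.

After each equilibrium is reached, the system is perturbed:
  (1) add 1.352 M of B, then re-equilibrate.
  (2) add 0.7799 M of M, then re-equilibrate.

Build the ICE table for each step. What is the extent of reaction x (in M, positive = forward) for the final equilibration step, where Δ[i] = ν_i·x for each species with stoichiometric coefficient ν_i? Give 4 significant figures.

x = -0.5433 M

Q₀ = 90.84 vs Keq = 0.4354 ⇒ Q>K, reverse
Step 1:
                    B           M
  init        0.07312       6.642
  Δ             4.605      -4.605
  eq            4.678       2.037
  solve Keq expr → x = -4.605; check Q = 0.4354
Then add 1.352 M of B.
Step 2:
                    B           M
  init           6.03       2.037
  Δ           -0.4101      0.4101
  eq             5.62       2.447
  solve Keq expr → x = 0.4101; check Q = 0.4354
Then add 0.7799 M of M.
Step 3:
                    B           M
  init           5.62       3.227
  Δ            0.5433     -0.5433
  eq            6.163       2.684
  solve Keq expr → x = -0.5433; check Q = 0.4354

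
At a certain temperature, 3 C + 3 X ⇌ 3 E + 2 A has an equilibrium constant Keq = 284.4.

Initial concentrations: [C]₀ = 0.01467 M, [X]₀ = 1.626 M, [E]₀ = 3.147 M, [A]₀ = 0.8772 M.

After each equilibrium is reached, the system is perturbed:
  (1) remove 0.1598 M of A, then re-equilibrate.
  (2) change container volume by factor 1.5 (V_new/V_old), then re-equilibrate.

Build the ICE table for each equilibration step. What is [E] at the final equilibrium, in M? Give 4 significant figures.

Q₀ = 1.7670e+06 vs Keq = 284.4 ⇒ Q>K, reverse
Step 1:
                  C         X         E         A
  init      0.01467     1.626     3.147    0.8772
  Δ          0.1899    0.1899   -0.1899   -0.1266
  eq         0.2045     1.816     2.957    0.7506
  solve Keq expr → x = -0.06329; check Q = 284.4
Then remove 0.1598 M of A.
Step 2:
                  C         X         E         A
  init       0.2045     1.816     2.957    0.5908
  Δ        -0.02338  -0.02338   0.02338   0.01559
  eq         0.1812     1.792     2.981    0.6064
  solve Keq expr → x = 0.007794; check Q = 284.4
Then change container volume by factor 1.5 (V_new/V_old).
Step 3:
                  C         X         E         A
  init       0.1208     1.195     1.987    0.4043
  Δ         0.01311   0.01311  -0.01311  -0.00874
  eq         0.1339     1.208     1.974    0.3955
  solve Keq expr → x = -0.00437; check Q = 284.4

[E]_eq = 1.974 M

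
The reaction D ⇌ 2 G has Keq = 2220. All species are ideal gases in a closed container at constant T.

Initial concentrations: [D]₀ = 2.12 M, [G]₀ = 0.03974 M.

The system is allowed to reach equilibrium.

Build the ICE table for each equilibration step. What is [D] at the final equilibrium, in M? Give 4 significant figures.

Q₀ = 7.4494e-04 vs Keq = 2220 ⇒ Q<K, forward
Step 1:
                  D         G
  init         2.12   0.03974
  Δ          -2.112     4.224
  eq       0.008188     4.263
  solve Keq expr → x = 2.112; check Q = 2220

[D]_eq = 0.008188 M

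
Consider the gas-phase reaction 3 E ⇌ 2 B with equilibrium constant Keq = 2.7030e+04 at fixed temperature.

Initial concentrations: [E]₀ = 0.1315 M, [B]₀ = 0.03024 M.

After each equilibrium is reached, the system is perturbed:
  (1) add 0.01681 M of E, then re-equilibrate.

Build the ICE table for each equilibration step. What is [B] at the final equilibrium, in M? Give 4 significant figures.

Q₀ = 0.4021 vs Keq = 2.7030e+04 ⇒ Q<K, forward
Step 1:
                  E         B
  Initial    0.1315   0.03024
  Change    -0.1237   0.08248
  Equil    0.007775    0.1127
  solve Keq expr → x = 0.04124; check Q = 2.7030e+04
Then add 0.01681 M of E.
Step 2:
                  E         B
  Initial   0.02459    0.1127
  Change   -0.01632   0.01088
  Equil    0.008268    0.1236
  solve Keq expr → x = 0.005439; check Q = 2.7030e+04

[B]_eq = 0.1236 M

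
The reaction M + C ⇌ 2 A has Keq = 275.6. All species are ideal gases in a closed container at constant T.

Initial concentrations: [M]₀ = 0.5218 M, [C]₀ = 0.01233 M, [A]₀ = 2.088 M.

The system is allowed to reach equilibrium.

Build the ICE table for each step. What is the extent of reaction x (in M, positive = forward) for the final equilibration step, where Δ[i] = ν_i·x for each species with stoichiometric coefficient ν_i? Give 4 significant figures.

x = -0.01617 M

Q₀ = 677.6 vs Keq = 275.6 ⇒ Q>K, reverse
Step 1:
                    M           C           A
  Initial      0.5218     0.01233       2.088
  Change      0.01617     0.01617    -0.03234
  Equil         0.538      0.0285       2.056
  solve Keq expr → x = -0.01617; check Q = 275.6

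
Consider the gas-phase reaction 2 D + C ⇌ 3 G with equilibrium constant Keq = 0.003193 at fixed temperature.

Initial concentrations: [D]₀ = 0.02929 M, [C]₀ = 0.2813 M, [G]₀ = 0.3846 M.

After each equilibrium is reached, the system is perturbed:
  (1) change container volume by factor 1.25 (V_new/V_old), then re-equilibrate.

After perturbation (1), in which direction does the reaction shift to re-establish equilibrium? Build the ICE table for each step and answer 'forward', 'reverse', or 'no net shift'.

Direction: no net shift

Q₀ = 235.7 vs Keq = 0.003193 ⇒ Q>K, reverse
Step 1:
                  D         C         G
  init      0.02929    0.2813    0.3846
  Δ          0.2273    0.1137    -0.341
  eq         0.2566     0.395   0.04363
  solve Keq expr → x = -0.1137; check Q = 0.003193
Then change container volume by factor 1.25 (V_new/V_old).
Step 2:
                  D         C         G
  init       0.2053     0.316    0.0349
  Δ               0         0         0
  eq         0.2053     0.316    0.0349
  solve Keq expr → x = 0; check Q = 0.003193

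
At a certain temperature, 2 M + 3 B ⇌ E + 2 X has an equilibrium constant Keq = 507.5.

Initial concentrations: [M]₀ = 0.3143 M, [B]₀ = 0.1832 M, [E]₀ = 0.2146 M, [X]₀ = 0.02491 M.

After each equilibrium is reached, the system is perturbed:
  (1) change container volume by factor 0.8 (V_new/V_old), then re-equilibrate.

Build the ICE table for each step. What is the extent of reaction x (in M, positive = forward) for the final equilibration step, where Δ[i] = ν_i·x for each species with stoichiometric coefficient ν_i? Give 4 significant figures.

x = 0.002276 M

Q₀ = 0.2192 vs Keq = 507.5 ⇒ Q<K, forward
Step 1:
                    M           B           E           X
  I            0.3143      0.1832      0.2146     0.02491
  C          -0.08848     -0.1327     0.04424     0.08848
  E            0.2258     0.05048      0.2588      0.1134
  solve Keq expr → x = 0.04424; check Q = 507.5
Then change container volume by factor 0.8 (V_new/V_old).
Step 2:
                    M           B           E           X
  I            0.2823     0.06309      0.3236      0.1417
  C         -0.004551   -0.006827    0.002276    0.004551
  E            0.2777     0.05627      0.3258      0.1463
  solve Keq expr → x = 0.002276; check Q = 507.5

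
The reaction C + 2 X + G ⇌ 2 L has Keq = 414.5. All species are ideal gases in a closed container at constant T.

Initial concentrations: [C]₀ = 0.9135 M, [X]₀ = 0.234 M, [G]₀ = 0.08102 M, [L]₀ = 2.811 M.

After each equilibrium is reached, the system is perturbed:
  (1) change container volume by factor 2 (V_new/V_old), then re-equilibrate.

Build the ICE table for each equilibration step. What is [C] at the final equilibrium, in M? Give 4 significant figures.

[C]_eq = 0.5269 M

Q₀ = 1950 vs Keq = 414.5 ⇒ Q>K, reverse
Step 1:
                  C         X         G         L
  I          0.9135     0.234   0.08102     2.811
  C         0.06074    0.1215   0.06074   -0.1215
  E          0.9742    0.3555    0.1418      2.69
  solve Keq expr → x = -0.06074; check Q = 414.5
Then change container volume by factor 2 (V_new/V_old).
Step 2:
                  C         X         G         L
  I          0.4871    0.1777   0.07088     1.345
  C          0.0398   0.07959    0.0398  -0.07959
  E          0.5269    0.2573    0.1107     1.265
  solve Keq expr → x = -0.0398; check Q = 414.5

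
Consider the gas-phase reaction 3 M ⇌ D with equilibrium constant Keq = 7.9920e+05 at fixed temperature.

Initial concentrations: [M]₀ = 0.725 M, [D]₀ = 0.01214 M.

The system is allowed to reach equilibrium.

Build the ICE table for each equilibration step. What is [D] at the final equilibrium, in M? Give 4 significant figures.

Q₀ = 0.03186 vs Keq = 7.9920e+05 ⇒ Q<K, forward
Step 1:
                    M           D
  Initial       0.725     0.01214
  Change      -0.7182      0.2394
  Equil      0.006802      0.2515
  solve Keq expr → x = 0.2394; check Q = 7.9920e+05

[D]_eq = 0.2515 M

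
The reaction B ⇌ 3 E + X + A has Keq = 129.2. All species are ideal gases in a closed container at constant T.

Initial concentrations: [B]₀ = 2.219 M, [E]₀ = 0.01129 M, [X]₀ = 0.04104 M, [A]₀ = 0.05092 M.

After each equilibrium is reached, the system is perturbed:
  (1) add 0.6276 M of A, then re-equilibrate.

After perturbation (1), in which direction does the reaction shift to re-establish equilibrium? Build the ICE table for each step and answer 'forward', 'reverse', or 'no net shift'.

Q₀ = 1.3553e-09 vs Keq = 129.2 ⇒ Q<K, forward
Step 1:
                   B          E          X          A
  init         2.219    0.01129    0.04104    0.05092
  Δ           -1.319      3.956      1.319      1.319
  eq          0.9003      3.968       1.36       1.37
  solve Keq expr → x = 1.319; check Q = 129.2
Then add 0.6276 M of A.
Step 2:
                   B          E          X          A
  init        0.9003      3.968       1.36      1.997
  Δ          0.08071    -0.2421   -0.08071   -0.08071
  eq           0.981      3.725      1.279      1.917
  solve Keq expr → x = -0.08071; check Q = 129.2

Direction: reverse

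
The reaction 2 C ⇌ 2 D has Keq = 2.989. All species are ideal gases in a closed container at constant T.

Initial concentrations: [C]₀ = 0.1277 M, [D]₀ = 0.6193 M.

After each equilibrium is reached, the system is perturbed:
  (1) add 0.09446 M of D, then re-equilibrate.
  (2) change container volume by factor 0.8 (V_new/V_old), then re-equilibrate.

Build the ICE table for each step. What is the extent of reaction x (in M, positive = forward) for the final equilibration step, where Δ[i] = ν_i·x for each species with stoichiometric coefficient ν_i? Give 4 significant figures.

Q₀ = 23.52 vs Keq = 2.989 ⇒ Q>K, reverse
Step 1:
                    C           D
  init         0.1277      0.6193
  Δ             0.146      -0.146
  eq           0.2737      0.4733
  solve Keq expr → x = -0.07302; check Q = 2.989
Then add 0.09446 M of D.
Step 2:
                    C           D
  init         0.2737      0.5677
  Δ           0.03462    -0.03462
  eq           0.3084      0.5331
  solve Keq expr → x = -0.01731; check Q = 2.989
Then change container volume by factor 0.8 (V_new/V_old).
Step 3:
                    C           D
  init         0.3854      0.6664
  Δ                 0           0
  eq           0.3854      0.6664
  solve Keq expr → x = 0; check Q = 2.989

x = 0 M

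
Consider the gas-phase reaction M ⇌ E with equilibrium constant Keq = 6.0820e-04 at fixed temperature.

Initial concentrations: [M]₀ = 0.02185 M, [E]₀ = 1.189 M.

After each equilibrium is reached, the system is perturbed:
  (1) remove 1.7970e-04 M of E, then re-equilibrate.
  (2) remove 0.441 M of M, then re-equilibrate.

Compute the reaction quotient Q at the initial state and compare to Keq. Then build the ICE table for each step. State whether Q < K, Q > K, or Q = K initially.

Q₀ = 54.42 vs Keq = 6.0820e-04 ⇒ Q>K, reverse
Step 1:
                  M         E
  Initial   0.02185     1.189
  Change      1.188    -1.188
  Equil        1.21 7.3599e-04
  solve Keq expr → x = -1.188; check Q = 6.0820e-04
Then remove 1.7970e-04 M of E.
Step 2:
                  M         E
  Initial      1.21 5.5629e-04
  Change  -1.7959e-04 1.7959e-04
  Equil        1.21 7.3588e-04
  solve Keq expr → x = 1.7959e-04; check Q = 6.0820e-04
Then remove 0.441 M of M.
Step 3:
                  M         E
  Initial    0.7689 7.3588e-04
  Change  2.6805e-04 -2.6805e-04
  Equil      0.7692 4.6783e-04
  solve Keq expr → x = -2.6805e-04; check Q = 6.0820e-04

Q₀ = 54.42; Q > K (proceeds reverse)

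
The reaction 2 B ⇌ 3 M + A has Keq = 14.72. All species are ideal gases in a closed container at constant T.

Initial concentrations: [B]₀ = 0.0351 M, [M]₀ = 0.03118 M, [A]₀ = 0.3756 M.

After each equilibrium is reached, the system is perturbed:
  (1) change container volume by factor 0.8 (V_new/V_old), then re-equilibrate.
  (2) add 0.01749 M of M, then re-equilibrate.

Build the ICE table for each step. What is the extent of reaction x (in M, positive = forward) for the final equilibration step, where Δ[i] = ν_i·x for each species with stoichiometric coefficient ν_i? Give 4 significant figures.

Q₀ = 0.009241 vs Keq = 14.72 ⇒ Q<K, forward
Step 1:
                    B           M           A
  I            0.0351     0.03118      0.3756
  C          -0.03152     0.04728     0.01576
  E          0.003583     0.07846      0.3914
  solve Keq expr → x = 0.01576; check Q = 14.72
Then change container volume by factor 0.8 (V_new/V_old).
Step 2:
                    B           M           A
  I          0.004479     0.09807      0.4892
  C        9.9025e-04   -0.001485 -4.9513e-04
  E          0.005469     0.09658      0.4887
  solve Keq expr → x = -4.9513e-04; check Q = 14.72
Then add 0.01749 M of M.
Step 3:
                    B           M           A
  I          0.005469      0.1141      0.4887
  C          0.001359   -0.002038 -6.7944e-04
  E          0.006828       0.112       0.488
  solve Keq expr → x = -6.7944e-04; check Q = 14.72

x = -6.7944e-04 M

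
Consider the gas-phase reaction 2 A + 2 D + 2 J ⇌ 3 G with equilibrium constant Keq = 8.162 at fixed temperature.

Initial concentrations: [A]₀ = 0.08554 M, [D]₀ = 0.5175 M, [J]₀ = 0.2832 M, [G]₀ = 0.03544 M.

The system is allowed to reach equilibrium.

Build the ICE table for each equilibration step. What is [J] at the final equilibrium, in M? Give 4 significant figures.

Q₀ = 0.2832 vs Keq = 8.162 ⇒ Q<K, forward
Step 1:
                    A           D           J           G
  Initial     0.08554      0.5175      0.2832     0.03544
  Change     -0.02708    -0.02708    -0.02708     0.04062
  Equil       0.05846      0.4904      0.2561     0.07606
  solve Keq expr → x = 0.01354; check Q = 8.162

[J]_eq = 0.2561 M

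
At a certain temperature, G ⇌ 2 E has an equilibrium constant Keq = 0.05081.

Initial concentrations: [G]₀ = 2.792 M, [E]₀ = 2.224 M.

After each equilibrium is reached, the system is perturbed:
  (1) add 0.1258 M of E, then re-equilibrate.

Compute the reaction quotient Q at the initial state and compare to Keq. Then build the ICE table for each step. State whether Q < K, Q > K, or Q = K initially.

Q₀ = 1.772 vs Keq = 0.05081 ⇒ Q>K, reverse
Step 1:
                   G          E
  I            2.792      2.224
  C           0.8956     -1.791
  E            3.688     0.4329
  solve Keq expr → x = -0.8956; check Q = 0.05081
Then add 0.1258 M of E.
Step 2:
                   G          E
  I            3.688     0.5587
  C          0.06111    -0.1222
  E            3.749     0.4364
  solve Keq expr → x = -0.06111; check Q = 0.05081

Q₀ = 1.772; Q > K (proceeds reverse)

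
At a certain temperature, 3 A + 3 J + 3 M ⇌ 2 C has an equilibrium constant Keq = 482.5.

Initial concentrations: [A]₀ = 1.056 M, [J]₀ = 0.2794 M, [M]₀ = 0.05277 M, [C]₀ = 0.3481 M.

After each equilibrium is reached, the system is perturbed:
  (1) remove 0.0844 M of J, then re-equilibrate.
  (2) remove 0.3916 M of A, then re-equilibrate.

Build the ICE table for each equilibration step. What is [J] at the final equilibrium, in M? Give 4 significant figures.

[J]_eq = 0.3338 M

Q₀ = 3.2105e+04 vs Keq = 482.5 ⇒ Q>K, reverse
Step 1:
                  A         J         M         C
  Initial     1.056    0.2794   0.05277    0.3481
  Change    0.08325   0.08325   0.08325   -0.0555
  Equil       1.139    0.3626     0.136    0.2926
  solve Keq expr → x = -0.02775; check Q = 482.5
Then remove 0.0844 M of J.
Step 2:
                  A         J         M         C
  Initial     1.139    0.2782     0.136    0.2926
  Change    0.02081   0.02081   0.02081  -0.01387
  Equil        1.16    0.2991    0.1568    0.2787
  solve Keq expr → x = -0.006935; check Q = 482.5
Then remove 0.3916 M of A.
Step 3:
                  A         J         M         C
  Initial    0.7685    0.2991    0.1568    0.2787
  Change    0.03472   0.03472   0.03472  -0.02315
  Equil      0.8032    0.3338    0.1915    0.2556
  solve Keq expr → x = -0.01157; check Q = 482.5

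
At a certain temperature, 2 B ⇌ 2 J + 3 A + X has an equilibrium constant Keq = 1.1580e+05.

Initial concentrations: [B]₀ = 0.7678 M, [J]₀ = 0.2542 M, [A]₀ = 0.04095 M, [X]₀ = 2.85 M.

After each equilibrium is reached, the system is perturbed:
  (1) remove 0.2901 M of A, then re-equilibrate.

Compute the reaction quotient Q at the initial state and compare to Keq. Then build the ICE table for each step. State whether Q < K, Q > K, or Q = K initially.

Q₀ = 2.1452e-05; Q < K (proceeds forward)

Q₀ = 2.1452e-05 vs Keq = 1.1580e+05 ⇒ Q<K, forward
Step 1:
                  B         J         A         X
  init       0.7678    0.2542   0.04095      2.85
  Δ         -0.7609    0.7609     1.141    0.3805
  eq       0.006893     1.015     1.182      3.23
  solve Keq expr → x = 0.3805; check Q = 1.1580e+05
Then remove 0.2901 M of A.
Step 2:
                  B         J         A         X
  init     0.006893     1.015    0.8922      3.23
  Δ       -0.002336  0.002336  0.003504  0.001168
  eq       0.004556     1.017    0.8957     3.232
  solve Keq expr → x = 0.001168; check Q = 1.1580e+05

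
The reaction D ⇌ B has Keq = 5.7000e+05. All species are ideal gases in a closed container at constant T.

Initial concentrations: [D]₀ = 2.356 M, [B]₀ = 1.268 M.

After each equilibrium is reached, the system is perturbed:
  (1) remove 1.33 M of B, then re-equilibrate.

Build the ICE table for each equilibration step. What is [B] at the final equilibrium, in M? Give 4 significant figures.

[B]_eq = 2.294 M

Q₀ = 0.5382 vs Keq = 5.7000e+05 ⇒ Q<K, forward
Step 1:
                  D         B
  init        2.356     1.268
  Δ          -2.356     2.356
  eq      6.3579e-06     3.624
  solve Keq expr → x = 2.356; check Q = 5.7000e+05
Then remove 1.33 M of B.
Step 2:
                  D         B
  init    6.3579e-06     2.294
  Δ       -2.3333e-06 2.3333e-06
  eq      4.0246e-06     2.294
  solve Keq expr → x = 2.3333e-06; check Q = 5.7000e+05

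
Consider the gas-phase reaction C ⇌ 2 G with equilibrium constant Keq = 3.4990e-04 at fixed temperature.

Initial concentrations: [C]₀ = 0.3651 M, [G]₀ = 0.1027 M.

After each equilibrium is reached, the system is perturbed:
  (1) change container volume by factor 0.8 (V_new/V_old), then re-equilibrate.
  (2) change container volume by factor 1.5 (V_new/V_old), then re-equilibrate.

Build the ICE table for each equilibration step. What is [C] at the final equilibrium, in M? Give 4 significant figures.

[C]_eq = 0.3416 M

Q₀ = 0.02889 vs Keq = 3.4990e-04 ⇒ Q>K, reverse
Step 1:
                   C          G
  I           0.3651     0.1027
  C          0.04536   -0.09072
  E           0.4105    0.01198
  solve Keq expr → x = -0.04536; check Q = 3.4990e-04
Then change container volume by factor 0.8 (V_new/V_old).
Step 2:
                   C          G
  I           0.5131    0.01498
  C       7.8562e-04  -0.001571
  E           0.5139    0.01341
  solve Keq expr → x = -7.8562e-04; check Q = 3.4990e-04
Then change container volume by factor 1.5 (V_new/V_old).
Step 3:
                   C          G
  I           0.3426   0.008939
  C       -9.9656e-04   0.001993
  E           0.3416    0.01093
  solve Keq expr → x = 9.9656e-04; check Q = 3.4990e-04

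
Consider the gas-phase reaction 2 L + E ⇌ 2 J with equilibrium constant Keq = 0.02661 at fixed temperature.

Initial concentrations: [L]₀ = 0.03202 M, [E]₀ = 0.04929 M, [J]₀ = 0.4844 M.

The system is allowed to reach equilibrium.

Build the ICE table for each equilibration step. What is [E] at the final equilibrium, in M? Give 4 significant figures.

Q₀ = 4643 vs Keq = 0.02661 ⇒ Q>K, reverse
Step 1:
                   L          E          J
  I          0.03202    0.04929     0.4844
  C            0.444      0.222     -0.444
  E            0.476     0.2713    0.04044
  solve Keq expr → x = -0.222; check Q = 0.02661

[E]_eq = 0.2713 M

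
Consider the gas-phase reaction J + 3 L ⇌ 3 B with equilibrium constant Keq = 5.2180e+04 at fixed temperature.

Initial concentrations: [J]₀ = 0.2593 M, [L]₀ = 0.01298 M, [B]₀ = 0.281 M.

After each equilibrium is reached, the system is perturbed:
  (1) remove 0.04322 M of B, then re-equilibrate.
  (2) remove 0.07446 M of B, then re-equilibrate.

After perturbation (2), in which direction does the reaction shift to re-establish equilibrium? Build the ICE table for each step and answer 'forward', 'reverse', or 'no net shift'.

Q₀ = 3.9128e+04 vs Keq = 5.2180e+04 ⇒ Q<K, forward
Step 1:
                    J           L           B
  I            0.2593     0.01298       0.281
  C       -3.7806e-04   -0.001134    0.001134
  E            0.2589     0.01185      0.2821
  solve Keq expr → x = 3.7806e-04; check Q = 5.2180e+04
Then remove 0.04322 M of B.
Step 2:
                    J           L           B
  I            0.2589     0.01185      0.2389
  C       -5.7810e-04   -0.001734    0.001734
  E            0.2583     0.01011      0.2406
  solve Keq expr → x = 5.7810e-04; check Q = 5.2180e+04
Then remove 0.07446 M of B.
Step 3:
                    J           L           B
  I            0.2583     0.01011      0.1662
  C       -9.9789e-04   -0.002994    0.002994
  E            0.2573    0.007118      0.1692
  solve Keq expr → x = 9.9789e-04; check Q = 5.2180e+04

Direction: forward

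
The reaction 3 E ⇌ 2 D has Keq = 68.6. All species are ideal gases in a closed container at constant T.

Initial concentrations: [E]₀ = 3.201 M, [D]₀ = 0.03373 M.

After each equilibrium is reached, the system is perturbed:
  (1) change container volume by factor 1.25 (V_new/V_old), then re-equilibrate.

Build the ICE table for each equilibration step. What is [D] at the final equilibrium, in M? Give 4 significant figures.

Q₀ = 3.4688e-05 vs Keq = 68.6 ⇒ Q<K, forward
Step 1:
                    E           D
  init          3.201     0.03373
  Δ            -2.824       1.883
  eq           0.3769       1.916
  solve Keq expr → x = 0.9414; check Q = 68.6
Then change container volume by factor 1.25 (V_new/V_old).
Step 2:
                    E           D
  init         0.3015       1.533
  Δ           0.02128    -0.01418
  eq           0.3228       1.519
  solve Keq expr → x = -0.007092; check Q = 68.6

[D]_eq = 1.519 M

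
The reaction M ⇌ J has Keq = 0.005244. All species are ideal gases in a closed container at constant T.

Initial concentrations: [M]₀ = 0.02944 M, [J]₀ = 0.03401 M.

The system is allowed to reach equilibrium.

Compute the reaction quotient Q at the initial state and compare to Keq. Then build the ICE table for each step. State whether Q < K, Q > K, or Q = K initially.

Q₀ = 1.155 vs Keq = 0.005244 ⇒ Q>K, reverse
Step 1:
                  M         J
  I         0.02944   0.03401
  C         0.03368  -0.03368
  E         0.06312 3.3100e-04
  solve Keq expr → x = -0.03368; check Q = 0.005244

Q₀ = 1.155; Q > K (proceeds reverse)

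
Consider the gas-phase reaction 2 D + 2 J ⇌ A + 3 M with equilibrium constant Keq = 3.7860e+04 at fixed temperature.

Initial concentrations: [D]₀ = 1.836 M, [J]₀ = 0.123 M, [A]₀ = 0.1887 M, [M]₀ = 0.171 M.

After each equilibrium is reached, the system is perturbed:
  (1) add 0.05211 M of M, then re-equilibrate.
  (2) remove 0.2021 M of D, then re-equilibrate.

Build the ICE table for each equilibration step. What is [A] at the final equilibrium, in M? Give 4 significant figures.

[A]_eq = 0.25 M

Q₀ = 0.0185 vs Keq = 3.7860e+04 ⇒ Q<K, forward
Step 1:
                    D           J           A           M
  I             1.836       0.123      0.1887       0.171
  C           -0.1227     -0.1227     0.06134       0.184
  E             1.713  3.1730e-04        0.25       0.355
  solve Keq expr → x = 0.06134; check Q = 3.7860e+04
Then add 0.05211 M of M.
Step 2:
                    D           J           A           M
  I             1.713  3.1730e-04        0.25      0.4071
  C        7.2163e-05  7.2163e-05 -3.6081e-05 -1.0824e-04
  E             1.713  3.8946e-04        0.25       0.407
  solve Keq expr → x = -3.6081e-05; check Q = 3.7860e+04
Then remove 0.2021 M of D.
Step 3:
                    D           J           A           M
  I             1.511  3.8946e-04        0.25       0.407
  C        5.1916e-05  5.1916e-05 -2.5958e-05 -7.7874e-05
  E             1.511  4.4137e-04        0.25      0.4069
  solve Keq expr → x = -2.5958e-05; check Q = 3.7860e+04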